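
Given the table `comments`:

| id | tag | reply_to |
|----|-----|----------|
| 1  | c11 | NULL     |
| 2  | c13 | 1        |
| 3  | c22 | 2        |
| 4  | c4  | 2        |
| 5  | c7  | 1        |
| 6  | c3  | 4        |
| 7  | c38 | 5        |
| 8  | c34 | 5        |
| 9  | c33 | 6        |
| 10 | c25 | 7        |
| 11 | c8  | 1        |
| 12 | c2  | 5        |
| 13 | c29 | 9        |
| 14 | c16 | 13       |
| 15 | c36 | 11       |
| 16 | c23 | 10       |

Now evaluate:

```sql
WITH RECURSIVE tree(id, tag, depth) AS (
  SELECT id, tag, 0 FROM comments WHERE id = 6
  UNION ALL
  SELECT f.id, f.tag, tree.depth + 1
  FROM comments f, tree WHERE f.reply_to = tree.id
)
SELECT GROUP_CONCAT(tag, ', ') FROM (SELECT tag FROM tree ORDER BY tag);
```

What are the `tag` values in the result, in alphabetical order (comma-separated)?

Base: id=6 (c3) at depth 0.
Iteration 1: rows with reply_to in {6} -> c33 (id 9, depth 1).
Iteration 2: rows with reply_to in {9} -> c29 (id 13, depth 2).
Iteration 3: rows with reply_to in {13} -> c16 (id 14, depth 3).
Iteration 4: no rows with reply_to in {14}; recursion stops.

c16, c29, c3, c33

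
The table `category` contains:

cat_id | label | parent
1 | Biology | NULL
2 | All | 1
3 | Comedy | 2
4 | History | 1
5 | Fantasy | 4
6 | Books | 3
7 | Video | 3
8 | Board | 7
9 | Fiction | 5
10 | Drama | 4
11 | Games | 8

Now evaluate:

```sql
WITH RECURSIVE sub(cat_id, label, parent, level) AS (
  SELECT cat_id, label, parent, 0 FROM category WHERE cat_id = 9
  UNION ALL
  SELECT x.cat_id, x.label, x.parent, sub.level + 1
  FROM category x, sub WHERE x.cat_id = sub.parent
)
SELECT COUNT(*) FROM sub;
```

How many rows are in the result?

Base: cat_id=9 (Fiction), parent=5, level 0.
Iteration 1: join on cat_id=5 -> Fantasy (id 5, parent=4, level 1).
Iteration 2: join on cat_id=4 -> History (id 4, parent=1, level 2).
Iteration 3: join on cat_id=1 -> Biology (id 1, parent=NULL, level 3).
Iteration 4: parent is NULL; no match; recursion stops.
Total rows emitted: 4.

4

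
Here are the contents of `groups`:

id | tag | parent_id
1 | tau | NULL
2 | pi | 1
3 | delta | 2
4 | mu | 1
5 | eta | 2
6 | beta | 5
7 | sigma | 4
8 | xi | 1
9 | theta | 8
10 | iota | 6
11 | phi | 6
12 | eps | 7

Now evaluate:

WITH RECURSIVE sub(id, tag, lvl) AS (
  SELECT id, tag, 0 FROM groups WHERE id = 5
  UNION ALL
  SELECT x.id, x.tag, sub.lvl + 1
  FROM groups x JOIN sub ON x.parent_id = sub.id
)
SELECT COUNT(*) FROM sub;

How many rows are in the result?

4

Base: id=5 (eta) at lvl 0.
Iteration 1: rows with parent_id in {5} -> beta (id 6, lvl 1).
Iteration 2: rows with parent_id in {6} -> iota (id 10, lvl 2), phi (id 11, lvl 2).
Iteration 3: no rows with parent_id in {10,11}; recursion stops.
Total rows emitted: 4.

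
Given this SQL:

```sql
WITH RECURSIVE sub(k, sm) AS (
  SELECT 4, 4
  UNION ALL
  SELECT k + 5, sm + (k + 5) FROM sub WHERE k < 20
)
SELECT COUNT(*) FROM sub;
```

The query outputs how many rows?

5

Base: k=4, sm=4.
Iteration 1: 4 < 20 holds -> k = 4 + 5 = 9, sm = 4 + 9 = 13.
Iteration 2: 9 < 20 holds -> k = 9 + 5 = 14, sm = 13 + 14 = 27.
Iteration 3: 14 < 20 holds -> k = 14 + 5 = 19, sm = 27 + 19 = 46.
Iteration 4: 19 < 20 holds -> k = 19 + 5 = 24, sm = 46 + 24 = 70.
Iteration 5: 24 < 20 fails; recursion stops.
Total rows emitted: 5.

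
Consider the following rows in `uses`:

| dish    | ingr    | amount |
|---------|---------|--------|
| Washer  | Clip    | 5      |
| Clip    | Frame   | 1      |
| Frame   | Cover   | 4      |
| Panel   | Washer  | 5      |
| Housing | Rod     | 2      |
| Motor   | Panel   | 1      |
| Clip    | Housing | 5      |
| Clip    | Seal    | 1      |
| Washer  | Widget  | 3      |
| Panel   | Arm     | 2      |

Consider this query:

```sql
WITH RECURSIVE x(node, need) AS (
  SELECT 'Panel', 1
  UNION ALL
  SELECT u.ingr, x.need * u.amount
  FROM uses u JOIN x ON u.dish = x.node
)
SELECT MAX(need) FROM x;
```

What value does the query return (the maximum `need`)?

250

Base: (Panel, need=1).
Iteration 1: components of {Panel} -> Arm = 1*2 = 2, Washer = 1*5 = 5.
Iteration 2: components of {Arm,Washer} -> Clip = 5*5 = 25, Widget = 5*3 = 15.
Iteration 3: components of {Clip,Widget} -> Frame = 25*1 = 25, Housing = 25*5 = 125, Seal = 25*1 = 25.
Iteration 4: components of {Frame,Housing,Seal} -> Cover = 25*4 = 100, Rod = 125*2 = 250.
Iteration 5: no further components; recursion stops.
need values: 1, 5, 2, 25, 15, 125, 25, 25, 250, 100; the maximum is 250.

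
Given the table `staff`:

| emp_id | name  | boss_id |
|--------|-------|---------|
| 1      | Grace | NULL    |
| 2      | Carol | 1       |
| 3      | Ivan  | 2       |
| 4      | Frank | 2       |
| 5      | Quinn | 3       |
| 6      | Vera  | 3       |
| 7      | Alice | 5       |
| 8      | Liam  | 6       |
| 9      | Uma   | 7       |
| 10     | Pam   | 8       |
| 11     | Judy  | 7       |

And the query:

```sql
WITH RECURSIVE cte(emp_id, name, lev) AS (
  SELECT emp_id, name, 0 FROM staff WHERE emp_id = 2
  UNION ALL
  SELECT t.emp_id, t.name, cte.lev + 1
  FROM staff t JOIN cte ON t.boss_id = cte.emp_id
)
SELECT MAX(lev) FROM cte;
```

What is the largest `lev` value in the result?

Base: emp_id=2 (Carol) at lev 0.
Iteration 1: rows with boss_id in {2} -> Ivan (id 3, lev 1), Frank (id 4, lev 1).
Iteration 2: rows with boss_id in {3,4} -> Quinn (id 5, lev 2), Vera (id 6, lev 2).
Iteration 3: rows with boss_id in {5,6} -> Alice (id 7, lev 3), Liam (id 8, lev 3).
Iteration 4: rows with boss_id in {7,8} -> Uma (id 9, lev 4), Pam (id 10, lev 4), Judy (id 11, lev 4).
Iteration 5: no rows with boss_id in {9,10,11}; recursion stops.
lev values: 0, 1, 1, 2, 2, 3, 3, 4, 4, 4; the maximum is 4.

4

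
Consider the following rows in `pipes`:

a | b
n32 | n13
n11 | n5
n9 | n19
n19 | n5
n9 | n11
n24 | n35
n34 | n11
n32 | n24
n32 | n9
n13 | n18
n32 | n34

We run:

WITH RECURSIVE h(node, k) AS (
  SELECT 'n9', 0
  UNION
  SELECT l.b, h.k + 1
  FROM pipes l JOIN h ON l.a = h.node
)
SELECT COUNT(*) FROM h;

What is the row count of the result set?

Base: (n9, k=0).
Iteration 1: edges from {n9} -> (n11, k=1), (n19, k=1).
Iteration 2: edges from {n11,n19} -> (n5, k=2). [UNION drops 1 duplicate row(s)]
Iteration 3: no outgoing edges from {n5}; recursion stops.
Total rows emitted: 4.

4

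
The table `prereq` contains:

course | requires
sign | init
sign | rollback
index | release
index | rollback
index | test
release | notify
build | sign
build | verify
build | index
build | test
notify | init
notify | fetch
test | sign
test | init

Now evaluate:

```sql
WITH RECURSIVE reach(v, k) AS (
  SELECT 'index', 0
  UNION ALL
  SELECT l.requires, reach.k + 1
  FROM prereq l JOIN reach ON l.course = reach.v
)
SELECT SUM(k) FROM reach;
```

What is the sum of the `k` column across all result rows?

21

Base: (index, k=0).
Iteration 1: edges from {index} -> (release, k=1), (rollback, k=1), (test, k=1).
Iteration 2: edges from {release,rollback,test} -> (init, k=2), (notify, k=2), (sign, k=2).
Iteration 3: edges from {init,notify,sign} -> (fetch, k=3), (init, k=3) x2, (rollback, k=3). [UNION ALL keeps all 4 new rows, including repeats]
Iteration 4: no outgoing edges from {fetch,init,rollback}; recursion stops.
SUM(k) = 0 + 1 + 1 + 1 + 2 + 2 + 2 + 3 + 3 + 3 + 3 = 21.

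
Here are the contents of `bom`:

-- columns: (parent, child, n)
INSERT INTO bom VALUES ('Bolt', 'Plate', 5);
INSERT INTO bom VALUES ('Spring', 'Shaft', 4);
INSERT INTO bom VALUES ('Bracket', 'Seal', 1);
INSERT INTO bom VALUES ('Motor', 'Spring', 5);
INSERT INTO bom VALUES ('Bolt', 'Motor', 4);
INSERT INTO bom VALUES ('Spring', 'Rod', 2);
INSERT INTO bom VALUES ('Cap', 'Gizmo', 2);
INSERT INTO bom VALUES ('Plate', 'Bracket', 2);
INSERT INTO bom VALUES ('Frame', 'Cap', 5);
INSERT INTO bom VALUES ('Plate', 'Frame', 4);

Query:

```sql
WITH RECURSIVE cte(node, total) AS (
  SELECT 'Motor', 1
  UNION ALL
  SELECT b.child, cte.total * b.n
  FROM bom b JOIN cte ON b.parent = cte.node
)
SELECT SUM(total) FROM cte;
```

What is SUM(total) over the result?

Base: (Motor, total=1).
Iteration 1: components of {Motor} -> Spring = 1*5 = 5.
Iteration 2: components of {Spring} -> Rod = 5*2 = 10, Shaft = 5*4 = 20.
Iteration 3: no further components; recursion stops.
SUM(total) = 1 + 5 + 20 + 10 = 36.

36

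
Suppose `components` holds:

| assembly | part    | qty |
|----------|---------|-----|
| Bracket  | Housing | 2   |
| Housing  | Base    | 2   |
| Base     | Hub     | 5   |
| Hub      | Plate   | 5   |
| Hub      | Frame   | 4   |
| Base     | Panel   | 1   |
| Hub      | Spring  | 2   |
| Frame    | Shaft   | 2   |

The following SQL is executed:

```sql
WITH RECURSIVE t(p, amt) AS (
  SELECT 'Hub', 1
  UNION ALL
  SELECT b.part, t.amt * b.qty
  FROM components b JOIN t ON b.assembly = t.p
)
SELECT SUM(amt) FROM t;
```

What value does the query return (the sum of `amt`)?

20

Base: (Hub, amt=1).
Iteration 1: components of {Hub} -> Frame = 1*4 = 4, Plate = 1*5 = 5, Spring = 1*2 = 2.
Iteration 2: components of {Frame,Plate,Spring} -> Shaft = 4*2 = 8.
Iteration 3: no further components; recursion stops.
SUM(amt) = 1 + 5 + 4 + 2 + 8 = 20.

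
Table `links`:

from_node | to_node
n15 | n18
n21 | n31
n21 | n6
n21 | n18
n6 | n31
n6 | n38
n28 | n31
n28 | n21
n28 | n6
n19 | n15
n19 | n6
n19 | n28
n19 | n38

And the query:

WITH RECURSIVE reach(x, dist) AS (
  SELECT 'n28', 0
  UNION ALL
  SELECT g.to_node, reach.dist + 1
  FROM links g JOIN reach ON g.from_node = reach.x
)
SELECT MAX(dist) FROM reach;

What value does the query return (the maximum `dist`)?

Base: (n28, dist=0).
Iteration 1: edges from {n28} -> (n21, dist=1), (n31, dist=1), (n6, dist=1).
Iteration 2: edges from {n21,n31,n6} -> (n18, dist=2), (n31, dist=2) x2, (n38, dist=2), (n6, dist=2). [UNION ALL keeps all 5 new rows, including repeats]
Iteration 3: edges from {n18,n31,n38,n6} -> (n31, dist=3), (n38, dist=3).
Iteration 4: no outgoing edges from {n31,n38}; recursion stops.
dist values: 0, 1, 1, 1, 2, 2, 2, 2, 2, 3, 3; the maximum is 3.

3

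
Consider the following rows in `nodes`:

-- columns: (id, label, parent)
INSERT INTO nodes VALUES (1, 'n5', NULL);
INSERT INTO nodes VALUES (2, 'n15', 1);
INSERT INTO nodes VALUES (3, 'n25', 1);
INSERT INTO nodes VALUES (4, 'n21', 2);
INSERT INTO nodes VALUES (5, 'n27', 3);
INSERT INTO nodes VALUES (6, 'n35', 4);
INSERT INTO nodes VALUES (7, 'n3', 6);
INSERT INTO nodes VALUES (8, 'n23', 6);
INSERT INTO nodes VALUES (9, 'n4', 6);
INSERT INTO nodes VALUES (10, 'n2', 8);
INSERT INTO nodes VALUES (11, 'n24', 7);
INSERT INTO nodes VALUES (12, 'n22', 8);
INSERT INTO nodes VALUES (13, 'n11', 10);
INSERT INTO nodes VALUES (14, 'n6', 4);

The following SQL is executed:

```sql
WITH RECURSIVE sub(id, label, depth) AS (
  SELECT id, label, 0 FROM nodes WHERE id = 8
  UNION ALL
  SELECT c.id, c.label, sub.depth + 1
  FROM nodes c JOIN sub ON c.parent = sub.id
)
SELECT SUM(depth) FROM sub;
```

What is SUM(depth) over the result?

4

Base: id=8 (n23) at depth 0.
Iteration 1: rows with parent in {8} -> n2 (id 10, depth 1), n22 (id 12, depth 1).
Iteration 2: rows with parent in {10,12} -> n11 (id 13, depth 2).
Iteration 3: no rows with parent in {13}; recursion stops.
SUM(depth) = 0 + 1 + 1 + 2 = 4.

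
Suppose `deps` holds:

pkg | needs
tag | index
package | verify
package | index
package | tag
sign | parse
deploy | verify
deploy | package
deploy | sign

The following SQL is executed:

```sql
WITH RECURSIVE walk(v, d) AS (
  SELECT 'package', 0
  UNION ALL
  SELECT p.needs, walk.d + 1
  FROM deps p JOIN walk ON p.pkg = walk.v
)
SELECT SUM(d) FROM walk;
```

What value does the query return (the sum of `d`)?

5

Base: (package, d=0).
Iteration 1: edges from {package} -> (index, d=1), (tag, d=1), (verify, d=1).
Iteration 2: edges from {index,tag,verify} -> (index, d=2).
Iteration 3: no outgoing edges from {index}; recursion stops.
SUM(d) = 0 + 1 + 1 + 1 + 2 = 5.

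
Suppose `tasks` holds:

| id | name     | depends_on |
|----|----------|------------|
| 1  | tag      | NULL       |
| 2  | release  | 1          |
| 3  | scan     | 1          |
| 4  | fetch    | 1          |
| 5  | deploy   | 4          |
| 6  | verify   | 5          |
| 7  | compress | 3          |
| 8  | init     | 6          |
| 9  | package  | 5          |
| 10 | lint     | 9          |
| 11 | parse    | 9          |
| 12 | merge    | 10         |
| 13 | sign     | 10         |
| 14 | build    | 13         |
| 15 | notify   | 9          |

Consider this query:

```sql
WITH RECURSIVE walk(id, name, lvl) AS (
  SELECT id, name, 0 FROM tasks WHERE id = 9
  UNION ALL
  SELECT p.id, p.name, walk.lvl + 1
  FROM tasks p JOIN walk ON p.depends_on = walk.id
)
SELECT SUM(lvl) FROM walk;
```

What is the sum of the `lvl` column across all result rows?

10

Base: id=9 (package) at lvl 0.
Iteration 1: rows with depends_on in {9} -> lint (id 10, lvl 1), parse (id 11, lvl 1), notify (id 15, lvl 1).
Iteration 2: rows with depends_on in {10,11,15} -> merge (id 12, lvl 2), sign (id 13, lvl 2).
Iteration 3: rows with depends_on in {12,13} -> build (id 14, lvl 3).
Iteration 4: no rows with depends_on in {14}; recursion stops.
SUM(lvl) = 0 + 1 + 1 + 1 + 2 + 2 + 3 = 10.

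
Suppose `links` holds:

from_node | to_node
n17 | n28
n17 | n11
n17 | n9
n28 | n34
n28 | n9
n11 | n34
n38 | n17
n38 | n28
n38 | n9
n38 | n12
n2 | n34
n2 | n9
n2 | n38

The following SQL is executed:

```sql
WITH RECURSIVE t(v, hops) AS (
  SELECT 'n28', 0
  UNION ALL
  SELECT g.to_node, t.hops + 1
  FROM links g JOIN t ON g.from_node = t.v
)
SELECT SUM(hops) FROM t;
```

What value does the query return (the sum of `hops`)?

Base: (n28, hops=0).
Iteration 1: edges from {n28} -> (n34, hops=1), (n9, hops=1).
Iteration 2: no outgoing edges from {n34,n9}; recursion stops.
SUM(hops) = 0 + 1 + 1 = 2.

2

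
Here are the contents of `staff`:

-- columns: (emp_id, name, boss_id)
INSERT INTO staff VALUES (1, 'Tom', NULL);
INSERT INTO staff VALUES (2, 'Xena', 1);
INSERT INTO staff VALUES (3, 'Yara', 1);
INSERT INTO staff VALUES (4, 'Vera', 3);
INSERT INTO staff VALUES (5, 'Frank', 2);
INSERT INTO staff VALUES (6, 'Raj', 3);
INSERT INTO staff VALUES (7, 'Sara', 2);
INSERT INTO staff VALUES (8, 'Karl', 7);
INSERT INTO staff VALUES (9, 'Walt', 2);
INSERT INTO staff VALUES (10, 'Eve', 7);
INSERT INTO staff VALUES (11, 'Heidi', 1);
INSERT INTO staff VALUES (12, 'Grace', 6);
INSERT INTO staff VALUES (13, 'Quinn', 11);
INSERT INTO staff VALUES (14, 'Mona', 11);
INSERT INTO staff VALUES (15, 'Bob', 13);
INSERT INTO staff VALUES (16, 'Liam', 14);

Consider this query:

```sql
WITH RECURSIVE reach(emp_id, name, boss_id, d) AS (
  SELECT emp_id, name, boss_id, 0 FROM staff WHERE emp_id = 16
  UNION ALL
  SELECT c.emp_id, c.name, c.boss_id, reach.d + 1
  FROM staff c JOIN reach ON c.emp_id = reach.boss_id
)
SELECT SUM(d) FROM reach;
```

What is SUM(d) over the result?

Base: emp_id=16 (Liam), boss_id=14, d 0.
Iteration 1: join on emp_id=14 -> Mona (id 14, boss_id=11, d 1).
Iteration 2: join on emp_id=11 -> Heidi (id 11, boss_id=1, d 2).
Iteration 3: join on emp_id=1 -> Tom (id 1, boss_id=NULL, d 3).
Iteration 4: boss_id is NULL; no match; recursion stops.
SUM(d) = 0 + 1 + 2 + 3 = 6.

6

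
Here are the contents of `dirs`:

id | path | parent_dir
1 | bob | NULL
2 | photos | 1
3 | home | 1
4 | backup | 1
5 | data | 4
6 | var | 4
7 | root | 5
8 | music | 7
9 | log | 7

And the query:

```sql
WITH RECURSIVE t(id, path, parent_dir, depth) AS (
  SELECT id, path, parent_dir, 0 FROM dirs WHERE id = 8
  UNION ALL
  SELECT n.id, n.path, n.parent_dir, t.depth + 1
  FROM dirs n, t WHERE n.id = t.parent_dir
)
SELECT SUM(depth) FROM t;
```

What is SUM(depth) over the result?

Base: id=8 (music), parent_dir=7, depth 0.
Iteration 1: join on id=7 -> root (id 7, parent_dir=5, depth 1).
Iteration 2: join on id=5 -> data (id 5, parent_dir=4, depth 2).
Iteration 3: join on id=4 -> backup (id 4, parent_dir=1, depth 3).
Iteration 4: join on id=1 -> bob (id 1, parent_dir=NULL, depth 4).
Iteration 5: parent_dir is NULL; no match; recursion stops.
SUM(depth) = 0 + 1 + 2 + 3 + 4 = 10.

10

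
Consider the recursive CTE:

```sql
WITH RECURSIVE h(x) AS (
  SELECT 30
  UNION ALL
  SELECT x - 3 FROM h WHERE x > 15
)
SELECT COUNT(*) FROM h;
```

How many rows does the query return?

Base: x=30.
Iteration 1: 30 > 15 holds -> x = 30 - 3 = 27.
Iteration 2: 27 > 15 holds -> x = 27 - 3 = 24.
Iteration 3: 24 > 15 holds -> x = 24 - 3 = 21.
Iteration 4: 21 > 15 holds -> x = 21 - 3 = 18.
Iteration 5: 18 > 15 holds -> x = 18 - 3 = 15.
Iteration 6: 15 > 15 fails; recursion stops.
Total rows emitted: 6.

6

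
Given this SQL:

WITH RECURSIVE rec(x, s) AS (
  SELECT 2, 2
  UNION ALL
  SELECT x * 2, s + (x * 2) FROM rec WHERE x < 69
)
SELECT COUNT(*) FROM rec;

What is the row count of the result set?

Base: x=2, s=2.
Iteration 1: 2 < 69 holds -> x = 2 * 2 = 4, s = 2 + 4 = 6.
Iteration 2: 4 < 69 holds -> x = 4 * 2 = 8, s = 6 + 8 = 14.
Iteration 3: 8 < 69 holds -> x = 8 * 2 = 16, s = 14 + 16 = 30.
Iteration 4: 16 < 69 holds -> x = 16 * 2 = 32, s = 30 + 32 = 62.
Iteration 5: 32 < 69 holds -> x = 32 * 2 = 64, s = 62 + 64 = 126.
Iteration 6: 64 < 69 holds -> x = 64 * 2 = 128, s = 126 + 128 = 254.
Iteration 7: 128 < 69 fails; recursion stops.
Total rows emitted: 7.

7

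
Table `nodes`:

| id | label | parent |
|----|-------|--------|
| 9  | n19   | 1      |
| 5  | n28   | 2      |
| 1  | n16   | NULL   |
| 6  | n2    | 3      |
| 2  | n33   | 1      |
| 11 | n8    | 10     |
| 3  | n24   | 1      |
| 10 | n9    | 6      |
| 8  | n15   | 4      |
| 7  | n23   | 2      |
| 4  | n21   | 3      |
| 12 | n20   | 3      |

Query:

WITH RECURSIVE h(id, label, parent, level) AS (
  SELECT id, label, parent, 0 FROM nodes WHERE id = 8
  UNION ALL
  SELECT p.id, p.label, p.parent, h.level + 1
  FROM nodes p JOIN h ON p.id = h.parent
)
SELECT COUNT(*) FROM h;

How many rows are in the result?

4

Base: id=8 (n15), parent=4, level 0.
Iteration 1: join on id=4 -> n21 (id 4, parent=3, level 1).
Iteration 2: join on id=3 -> n24 (id 3, parent=1, level 2).
Iteration 3: join on id=1 -> n16 (id 1, parent=NULL, level 3).
Iteration 4: parent is NULL; no match; recursion stops.
Total rows emitted: 4.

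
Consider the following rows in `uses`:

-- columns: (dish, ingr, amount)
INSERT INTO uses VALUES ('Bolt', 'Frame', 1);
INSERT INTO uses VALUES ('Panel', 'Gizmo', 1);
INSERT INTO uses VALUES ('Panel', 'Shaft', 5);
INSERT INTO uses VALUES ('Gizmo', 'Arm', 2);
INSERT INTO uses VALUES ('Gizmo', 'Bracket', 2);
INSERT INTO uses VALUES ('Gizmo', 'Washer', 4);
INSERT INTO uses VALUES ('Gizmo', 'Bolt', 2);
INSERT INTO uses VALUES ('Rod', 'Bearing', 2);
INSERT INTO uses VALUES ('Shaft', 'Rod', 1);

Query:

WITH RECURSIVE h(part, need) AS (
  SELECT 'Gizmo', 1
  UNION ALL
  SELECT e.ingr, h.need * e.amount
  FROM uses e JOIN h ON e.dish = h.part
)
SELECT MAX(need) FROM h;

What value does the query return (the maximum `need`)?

4

Base: (Gizmo, need=1).
Iteration 1: components of {Gizmo} -> Arm = 1*2 = 2, Bolt = 1*2 = 2, Bracket = 1*2 = 2, Washer = 1*4 = 4.
Iteration 2: components of {Arm,Bolt,Bracket,Washer} -> Frame = 2*1 = 2.
Iteration 3: no further components; recursion stops.
need values: 1, 2, 2, 2, 4, 2; the maximum is 4.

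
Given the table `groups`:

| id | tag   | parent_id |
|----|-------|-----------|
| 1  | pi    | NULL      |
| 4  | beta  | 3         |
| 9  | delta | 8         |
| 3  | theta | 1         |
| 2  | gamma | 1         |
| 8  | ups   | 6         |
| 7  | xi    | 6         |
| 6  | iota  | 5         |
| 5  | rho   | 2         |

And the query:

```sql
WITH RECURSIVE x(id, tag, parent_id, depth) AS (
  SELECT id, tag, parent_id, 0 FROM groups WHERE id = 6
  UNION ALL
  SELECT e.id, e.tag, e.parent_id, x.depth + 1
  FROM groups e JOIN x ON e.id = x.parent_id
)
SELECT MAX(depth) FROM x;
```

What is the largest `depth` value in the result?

Base: id=6 (iota), parent_id=5, depth 0.
Iteration 1: join on id=5 -> rho (id 5, parent_id=2, depth 1).
Iteration 2: join on id=2 -> gamma (id 2, parent_id=1, depth 2).
Iteration 3: join on id=1 -> pi (id 1, parent_id=NULL, depth 3).
Iteration 4: parent_id is NULL; no match; recursion stops.
depth values: 0, 1, 2, 3; the maximum is 3.

3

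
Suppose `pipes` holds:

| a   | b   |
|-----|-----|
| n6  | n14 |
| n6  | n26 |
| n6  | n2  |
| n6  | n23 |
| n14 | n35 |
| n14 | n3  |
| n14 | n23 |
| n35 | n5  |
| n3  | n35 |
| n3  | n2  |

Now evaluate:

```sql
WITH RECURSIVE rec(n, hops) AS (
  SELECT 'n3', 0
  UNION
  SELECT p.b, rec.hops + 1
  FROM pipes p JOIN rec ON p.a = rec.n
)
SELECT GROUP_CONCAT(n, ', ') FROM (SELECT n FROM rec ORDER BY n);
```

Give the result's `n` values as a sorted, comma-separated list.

n2, n3, n35, n5

Base: (n3, hops=0).
Iteration 1: edges from {n3} -> (n2, hops=1), (n35, hops=1).
Iteration 2: edges from {n2,n35} -> (n5, hops=2).
Iteration 3: no outgoing edges from {n5}; recursion stops.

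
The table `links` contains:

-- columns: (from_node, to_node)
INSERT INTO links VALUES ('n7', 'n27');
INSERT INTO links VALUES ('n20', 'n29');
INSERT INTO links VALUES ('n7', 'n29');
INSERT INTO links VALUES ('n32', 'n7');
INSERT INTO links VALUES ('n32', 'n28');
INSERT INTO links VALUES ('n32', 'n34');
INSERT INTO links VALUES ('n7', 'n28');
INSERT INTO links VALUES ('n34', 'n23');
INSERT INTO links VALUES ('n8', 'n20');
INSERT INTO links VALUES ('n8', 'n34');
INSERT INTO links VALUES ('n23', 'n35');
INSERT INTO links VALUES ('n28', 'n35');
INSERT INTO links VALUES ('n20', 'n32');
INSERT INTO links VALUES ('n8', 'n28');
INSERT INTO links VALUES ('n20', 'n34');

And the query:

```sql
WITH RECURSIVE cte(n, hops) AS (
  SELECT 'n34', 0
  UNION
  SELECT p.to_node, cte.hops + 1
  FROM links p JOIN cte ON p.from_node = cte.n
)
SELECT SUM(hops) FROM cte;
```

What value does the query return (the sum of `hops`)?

3

Base: (n34, hops=0).
Iteration 1: edges from {n34} -> (n23, hops=1).
Iteration 2: edges from {n23} -> (n35, hops=2).
Iteration 3: no outgoing edges from {n35}; recursion stops.
SUM(hops) = 0 + 1 + 2 = 3.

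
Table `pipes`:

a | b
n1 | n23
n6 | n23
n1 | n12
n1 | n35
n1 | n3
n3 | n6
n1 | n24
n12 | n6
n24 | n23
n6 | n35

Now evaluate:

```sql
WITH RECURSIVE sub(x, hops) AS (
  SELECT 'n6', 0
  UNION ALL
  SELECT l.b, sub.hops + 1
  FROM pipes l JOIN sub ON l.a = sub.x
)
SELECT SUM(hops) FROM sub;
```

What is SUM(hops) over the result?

Base: (n6, hops=0).
Iteration 1: edges from {n6} -> (n23, hops=1), (n35, hops=1).
Iteration 2: no outgoing edges from {n23,n35}; recursion stops.
SUM(hops) = 0 + 1 + 1 = 2.

2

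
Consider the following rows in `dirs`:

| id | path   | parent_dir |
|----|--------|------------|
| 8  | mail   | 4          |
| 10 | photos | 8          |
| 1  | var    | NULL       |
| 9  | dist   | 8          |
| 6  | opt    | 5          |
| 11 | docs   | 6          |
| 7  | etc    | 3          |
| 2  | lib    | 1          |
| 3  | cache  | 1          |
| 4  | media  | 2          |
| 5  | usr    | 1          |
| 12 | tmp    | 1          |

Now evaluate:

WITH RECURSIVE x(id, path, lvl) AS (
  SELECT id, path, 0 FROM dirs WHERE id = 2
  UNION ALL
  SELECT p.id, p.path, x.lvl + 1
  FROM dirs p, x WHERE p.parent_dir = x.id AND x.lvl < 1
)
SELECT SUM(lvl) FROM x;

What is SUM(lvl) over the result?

1

Base: id=2 (lib) at lvl 0.
Iteration 1: rows with parent_dir in {2} -> media (id 4, lvl 1).
Iteration 2: lvl < 1 fails for all current rows; recursion stops.
SUM(lvl) = 0 + 1 = 1.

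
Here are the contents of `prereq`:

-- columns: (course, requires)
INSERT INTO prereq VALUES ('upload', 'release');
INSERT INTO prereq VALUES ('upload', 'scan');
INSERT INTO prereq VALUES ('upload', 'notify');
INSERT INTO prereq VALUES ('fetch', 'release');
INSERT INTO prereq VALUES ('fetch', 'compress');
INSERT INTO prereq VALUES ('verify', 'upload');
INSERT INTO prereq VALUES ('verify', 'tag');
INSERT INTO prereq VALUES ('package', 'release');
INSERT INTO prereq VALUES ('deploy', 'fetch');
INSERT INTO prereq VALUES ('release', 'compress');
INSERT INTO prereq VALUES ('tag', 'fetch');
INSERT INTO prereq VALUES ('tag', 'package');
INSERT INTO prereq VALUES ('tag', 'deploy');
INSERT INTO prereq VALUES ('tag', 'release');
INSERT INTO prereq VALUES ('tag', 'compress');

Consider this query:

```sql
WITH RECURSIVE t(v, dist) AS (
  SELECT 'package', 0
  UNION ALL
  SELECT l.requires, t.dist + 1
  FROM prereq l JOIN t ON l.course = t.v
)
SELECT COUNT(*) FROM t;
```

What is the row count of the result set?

3

Base: (package, dist=0).
Iteration 1: edges from {package} -> (release, dist=1).
Iteration 2: edges from {release} -> (compress, dist=2).
Iteration 3: no outgoing edges from {compress}; recursion stops.
Total rows emitted: 3.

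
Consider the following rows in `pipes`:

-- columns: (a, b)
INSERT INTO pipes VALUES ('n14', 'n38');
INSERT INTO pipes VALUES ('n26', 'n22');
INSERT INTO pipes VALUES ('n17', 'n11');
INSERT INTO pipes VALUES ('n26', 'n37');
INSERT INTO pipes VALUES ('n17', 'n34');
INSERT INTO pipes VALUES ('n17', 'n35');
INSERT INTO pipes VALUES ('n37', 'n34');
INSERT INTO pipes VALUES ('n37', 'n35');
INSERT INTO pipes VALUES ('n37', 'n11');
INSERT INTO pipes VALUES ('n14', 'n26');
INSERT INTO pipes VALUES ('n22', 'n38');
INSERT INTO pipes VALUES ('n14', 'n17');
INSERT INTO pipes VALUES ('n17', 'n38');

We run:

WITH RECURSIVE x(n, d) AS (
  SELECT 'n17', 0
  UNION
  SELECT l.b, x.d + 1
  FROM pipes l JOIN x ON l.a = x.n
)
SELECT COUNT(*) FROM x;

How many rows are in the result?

5

Base: (n17, d=0).
Iteration 1: edges from {n17} -> (n11, d=1), (n34, d=1), (n35, d=1), (n38, d=1).
Iteration 2: no outgoing edges from {n11,n34,n35,n38}; recursion stops.
Total rows emitted: 5.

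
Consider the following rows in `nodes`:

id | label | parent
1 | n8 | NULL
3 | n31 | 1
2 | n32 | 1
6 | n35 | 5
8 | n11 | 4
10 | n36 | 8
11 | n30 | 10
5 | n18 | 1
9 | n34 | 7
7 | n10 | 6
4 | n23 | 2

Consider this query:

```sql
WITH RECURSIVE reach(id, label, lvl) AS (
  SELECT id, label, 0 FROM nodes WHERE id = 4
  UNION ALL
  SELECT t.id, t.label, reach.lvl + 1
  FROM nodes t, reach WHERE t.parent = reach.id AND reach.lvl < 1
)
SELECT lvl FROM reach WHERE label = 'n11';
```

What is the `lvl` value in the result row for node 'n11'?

Base: id=4 (n23) at lvl 0.
Iteration 1: rows with parent in {4} -> n11 (id 8, lvl 1).
Iteration 2: lvl < 1 fails for all current rows; recursion stops.

1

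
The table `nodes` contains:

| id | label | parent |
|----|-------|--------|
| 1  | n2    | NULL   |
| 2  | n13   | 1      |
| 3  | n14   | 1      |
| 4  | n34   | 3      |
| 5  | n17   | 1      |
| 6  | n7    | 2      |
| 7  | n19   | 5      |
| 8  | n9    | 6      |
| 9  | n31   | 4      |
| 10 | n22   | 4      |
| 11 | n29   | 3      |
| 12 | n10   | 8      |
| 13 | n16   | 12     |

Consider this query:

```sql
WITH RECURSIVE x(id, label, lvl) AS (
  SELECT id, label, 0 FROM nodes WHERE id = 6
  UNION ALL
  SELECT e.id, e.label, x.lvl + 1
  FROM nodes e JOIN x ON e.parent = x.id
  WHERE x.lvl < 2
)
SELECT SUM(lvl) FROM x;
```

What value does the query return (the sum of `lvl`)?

3

Base: id=6 (n7) at lvl 0.
Iteration 1: rows with parent in {6} -> n9 (id 8, lvl 1).
Iteration 2: rows with parent in {8} -> n10 (id 12, lvl 2).
Iteration 3: lvl < 2 fails for all current rows; recursion stops.
SUM(lvl) = 0 + 1 + 2 = 3.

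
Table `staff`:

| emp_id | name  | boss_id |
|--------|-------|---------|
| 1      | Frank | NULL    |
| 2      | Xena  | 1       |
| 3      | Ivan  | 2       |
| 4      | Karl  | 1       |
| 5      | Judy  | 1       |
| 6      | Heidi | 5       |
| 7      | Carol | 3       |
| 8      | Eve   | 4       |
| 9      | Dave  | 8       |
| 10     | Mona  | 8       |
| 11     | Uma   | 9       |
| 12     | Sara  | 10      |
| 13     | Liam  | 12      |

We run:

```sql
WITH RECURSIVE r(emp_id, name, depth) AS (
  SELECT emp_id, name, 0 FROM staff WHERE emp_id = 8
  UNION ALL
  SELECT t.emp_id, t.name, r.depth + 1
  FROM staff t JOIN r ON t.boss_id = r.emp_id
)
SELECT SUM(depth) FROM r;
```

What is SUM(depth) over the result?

9

Base: emp_id=8 (Eve) at depth 0.
Iteration 1: rows with boss_id in {8} -> Dave (id 9, depth 1), Mona (id 10, depth 1).
Iteration 2: rows with boss_id in {9,10} -> Uma (id 11, depth 2), Sara (id 12, depth 2).
Iteration 3: rows with boss_id in {11,12} -> Liam (id 13, depth 3).
Iteration 4: no rows with boss_id in {13}; recursion stops.
SUM(depth) = 0 + 1 + 1 + 2 + 2 + 3 = 9.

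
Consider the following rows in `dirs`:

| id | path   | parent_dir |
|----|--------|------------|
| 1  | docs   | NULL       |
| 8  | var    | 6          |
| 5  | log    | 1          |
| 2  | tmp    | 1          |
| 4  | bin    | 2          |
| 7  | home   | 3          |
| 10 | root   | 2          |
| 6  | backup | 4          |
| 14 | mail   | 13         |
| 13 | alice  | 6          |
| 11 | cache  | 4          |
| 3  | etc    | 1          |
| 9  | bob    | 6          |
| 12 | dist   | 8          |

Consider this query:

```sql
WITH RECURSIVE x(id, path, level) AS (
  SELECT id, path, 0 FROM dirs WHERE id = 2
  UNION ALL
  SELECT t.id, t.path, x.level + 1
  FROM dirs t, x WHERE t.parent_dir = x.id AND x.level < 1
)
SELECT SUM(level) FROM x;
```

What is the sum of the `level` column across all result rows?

2

Base: id=2 (tmp) at level 0.
Iteration 1: rows with parent_dir in {2} -> bin (id 4, level 1), root (id 10, level 1).
Iteration 2: level < 1 fails for all current rows; recursion stops.
SUM(level) = 0 + 1 + 1 = 2.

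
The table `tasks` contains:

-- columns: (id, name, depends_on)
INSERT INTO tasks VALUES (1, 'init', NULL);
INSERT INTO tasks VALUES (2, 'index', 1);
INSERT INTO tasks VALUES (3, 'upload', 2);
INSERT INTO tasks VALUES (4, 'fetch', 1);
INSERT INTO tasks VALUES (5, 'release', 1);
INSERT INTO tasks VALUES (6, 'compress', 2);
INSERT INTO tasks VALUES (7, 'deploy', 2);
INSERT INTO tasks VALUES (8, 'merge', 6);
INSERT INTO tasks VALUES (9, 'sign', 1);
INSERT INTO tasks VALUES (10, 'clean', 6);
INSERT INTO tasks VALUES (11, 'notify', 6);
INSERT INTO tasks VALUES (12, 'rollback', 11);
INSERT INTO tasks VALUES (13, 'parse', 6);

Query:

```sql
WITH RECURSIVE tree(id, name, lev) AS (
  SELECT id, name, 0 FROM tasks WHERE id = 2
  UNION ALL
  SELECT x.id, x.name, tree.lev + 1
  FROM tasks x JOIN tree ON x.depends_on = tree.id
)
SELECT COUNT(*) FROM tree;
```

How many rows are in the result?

9

Base: id=2 (index) at lev 0.
Iteration 1: rows with depends_on in {2} -> upload (id 3, lev 1), compress (id 6, lev 1), deploy (id 7, lev 1).
Iteration 2: rows with depends_on in {3,6,7} -> merge (id 8, lev 2), clean (id 10, lev 2), notify (id 11, lev 2), parse (id 13, lev 2).
Iteration 3: rows with depends_on in {8,10,11,13} -> rollback (id 12, lev 3).
Iteration 4: no rows with depends_on in {12}; recursion stops.
Total rows emitted: 9.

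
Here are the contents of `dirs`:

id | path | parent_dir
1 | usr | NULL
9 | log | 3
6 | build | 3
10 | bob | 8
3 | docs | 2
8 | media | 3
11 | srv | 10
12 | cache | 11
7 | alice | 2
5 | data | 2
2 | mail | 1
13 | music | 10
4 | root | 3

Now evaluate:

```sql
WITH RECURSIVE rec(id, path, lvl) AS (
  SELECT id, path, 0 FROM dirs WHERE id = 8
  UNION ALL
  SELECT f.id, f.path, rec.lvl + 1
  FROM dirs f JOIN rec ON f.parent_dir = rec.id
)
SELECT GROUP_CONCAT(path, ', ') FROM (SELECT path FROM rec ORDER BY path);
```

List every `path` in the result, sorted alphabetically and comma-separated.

bob, cache, media, music, srv

Base: id=8 (media) at lvl 0.
Iteration 1: rows with parent_dir in {8} -> bob (id 10, lvl 1).
Iteration 2: rows with parent_dir in {10} -> srv (id 11, lvl 2), music (id 13, lvl 2).
Iteration 3: rows with parent_dir in {11,13} -> cache (id 12, lvl 3).
Iteration 4: no rows with parent_dir in {12}; recursion stops.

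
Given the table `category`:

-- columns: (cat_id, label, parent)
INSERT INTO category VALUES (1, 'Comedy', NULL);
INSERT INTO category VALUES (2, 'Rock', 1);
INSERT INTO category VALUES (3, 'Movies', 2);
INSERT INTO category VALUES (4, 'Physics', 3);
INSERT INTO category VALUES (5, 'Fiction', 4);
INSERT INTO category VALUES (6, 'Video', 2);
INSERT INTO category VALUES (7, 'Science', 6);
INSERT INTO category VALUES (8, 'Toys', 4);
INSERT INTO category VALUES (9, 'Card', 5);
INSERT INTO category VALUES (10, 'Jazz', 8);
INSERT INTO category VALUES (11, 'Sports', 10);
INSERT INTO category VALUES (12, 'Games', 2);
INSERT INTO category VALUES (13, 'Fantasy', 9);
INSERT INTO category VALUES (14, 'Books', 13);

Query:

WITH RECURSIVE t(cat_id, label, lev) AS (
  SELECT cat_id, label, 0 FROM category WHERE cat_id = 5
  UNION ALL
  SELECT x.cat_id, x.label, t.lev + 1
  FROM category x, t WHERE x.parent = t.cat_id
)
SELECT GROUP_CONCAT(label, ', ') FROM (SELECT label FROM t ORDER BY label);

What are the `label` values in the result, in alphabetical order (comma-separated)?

Base: cat_id=5 (Fiction) at lev 0.
Iteration 1: rows with parent in {5} -> Card (id 9, lev 1).
Iteration 2: rows with parent in {9} -> Fantasy (id 13, lev 2).
Iteration 3: rows with parent in {13} -> Books (id 14, lev 3).
Iteration 4: no rows with parent in {14}; recursion stops.

Books, Card, Fantasy, Fiction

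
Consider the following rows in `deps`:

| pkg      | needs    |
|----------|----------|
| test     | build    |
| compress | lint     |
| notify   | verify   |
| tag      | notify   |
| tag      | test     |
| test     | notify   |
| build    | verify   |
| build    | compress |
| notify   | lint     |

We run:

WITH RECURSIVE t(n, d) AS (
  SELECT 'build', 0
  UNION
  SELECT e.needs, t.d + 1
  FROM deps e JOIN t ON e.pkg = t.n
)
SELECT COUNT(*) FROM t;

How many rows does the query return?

4

Base: (build, d=0).
Iteration 1: edges from {build} -> (compress, d=1), (verify, d=1).
Iteration 2: edges from {compress,verify} -> (lint, d=2).
Iteration 3: no outgoing edges from {lint}; recursion stops.
Total rows emitted: 4.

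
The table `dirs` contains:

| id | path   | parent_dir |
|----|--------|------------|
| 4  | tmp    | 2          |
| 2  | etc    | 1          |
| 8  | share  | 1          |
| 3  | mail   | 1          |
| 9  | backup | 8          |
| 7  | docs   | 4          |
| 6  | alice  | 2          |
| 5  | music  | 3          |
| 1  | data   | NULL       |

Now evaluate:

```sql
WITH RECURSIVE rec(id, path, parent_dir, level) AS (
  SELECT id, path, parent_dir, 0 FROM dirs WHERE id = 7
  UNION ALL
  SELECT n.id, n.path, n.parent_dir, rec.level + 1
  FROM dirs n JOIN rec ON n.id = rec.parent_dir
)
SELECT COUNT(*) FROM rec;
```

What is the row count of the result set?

Base: id=7 (docs), parent_dir=4, level 0.
Iteration 1: join on id=4 -> tmp (id 4, parent_dir=2, level 1).
Iteration 2: join on id=2 -> etc (id 2, parent_dir=1, level 2).
Iteration 3: join on id=1 -> data (id 1, parent_dir=NULL, level 3).
Iteration 4: parent_dir is NULL; no match; recursion stops.
Total rows emitted: 4.

4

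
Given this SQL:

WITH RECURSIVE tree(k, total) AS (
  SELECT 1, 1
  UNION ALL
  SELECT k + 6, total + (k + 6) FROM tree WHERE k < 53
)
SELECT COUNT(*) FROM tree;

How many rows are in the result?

Base: k=1, total=1.
Iteration 1: 1 < 53 holds -> k = 1 + 6 = 7, total = 1 + 7 = 8.
Iteration 2: 7 < 53 holds -> k = 7 + 6 = 13, total = 8 + 13 = 21.
Iteration 3: 13 < 53 holds -> k = 13 + 6 = 19, total = 21 + 19 = 40.
Iteration 4: 19 < 53 holds -> k = 19 + 6 = 25, total = 40 + 25 = 65.
Iteration 5: 25 < 53 holds -> k = 25 + 6 = 31, total = 65 + 31 = 96.
Iteration 6: 31 < 53 holds -> k = 31 + 6 = 37, total = 96 + 37 = 133.
Iteration 7: 37 < 53 holds -> k = 37 + 6 = 43, total = 133 + 43 = 176.
Iteration 8: 43 < 53 holds -> k = 43 + 6 = 49, total = 176 + 49 = 225.
Iteration 9: 49 < 53 holds -> k = 49 + 6 = 55, total = 225 + 55 = 280.
Iteration 10: 55 < 53 fails; recursion stops.
Total rows emitted: 10.

10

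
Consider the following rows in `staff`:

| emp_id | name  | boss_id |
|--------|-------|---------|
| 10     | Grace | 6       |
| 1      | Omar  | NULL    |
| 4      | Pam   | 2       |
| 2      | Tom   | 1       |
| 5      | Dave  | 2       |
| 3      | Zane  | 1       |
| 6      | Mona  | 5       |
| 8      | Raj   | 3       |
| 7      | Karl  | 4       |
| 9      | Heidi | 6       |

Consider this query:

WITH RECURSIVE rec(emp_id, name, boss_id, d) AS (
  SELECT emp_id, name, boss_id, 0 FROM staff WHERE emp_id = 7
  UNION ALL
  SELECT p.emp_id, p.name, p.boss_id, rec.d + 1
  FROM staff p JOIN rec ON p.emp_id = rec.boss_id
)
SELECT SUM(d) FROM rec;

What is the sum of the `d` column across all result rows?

Base: emp_id=7 (Karl), boss_id=4, d 0.
Iteration 1: join on emp_id=4 -> Pam (id 4, boss_id=2, d 1).
Iteration 2: join on emp_id=2 -> Tom (id 2, boss_id=1, d 2).
Iteration 3: join on emp_id=1 -> Omar (id 1, boss_id=NULL, d 3).
Iteration 4: boss_id is NULL; no match; recursion stops.
SUM(d) = 0 + 1 + 2 + 3 = 6.

6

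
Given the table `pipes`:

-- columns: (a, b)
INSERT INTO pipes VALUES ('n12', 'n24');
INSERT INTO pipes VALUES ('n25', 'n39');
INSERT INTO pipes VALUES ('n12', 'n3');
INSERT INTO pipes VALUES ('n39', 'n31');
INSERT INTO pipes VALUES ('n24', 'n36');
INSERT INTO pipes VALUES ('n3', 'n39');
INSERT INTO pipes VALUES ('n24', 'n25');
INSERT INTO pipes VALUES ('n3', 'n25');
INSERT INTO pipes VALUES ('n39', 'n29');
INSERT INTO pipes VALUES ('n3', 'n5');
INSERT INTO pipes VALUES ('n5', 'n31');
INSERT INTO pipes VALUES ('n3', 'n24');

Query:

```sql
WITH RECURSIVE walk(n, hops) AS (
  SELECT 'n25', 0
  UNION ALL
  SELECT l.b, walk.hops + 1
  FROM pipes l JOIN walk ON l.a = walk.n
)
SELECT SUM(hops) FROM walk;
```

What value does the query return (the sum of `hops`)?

Base: (n25, hops=0).
Iteration 1: edges from {n25} -> (n39, hops=1).
Iteration 2: edges from {n39} -> (n29, hops=2), (n31, hops=2).
Iteration 3: no outgoing edges from {n29,n31}; recursion stops.
SUM(hops) = 0 + 1 + 2 + 2 = 5.

5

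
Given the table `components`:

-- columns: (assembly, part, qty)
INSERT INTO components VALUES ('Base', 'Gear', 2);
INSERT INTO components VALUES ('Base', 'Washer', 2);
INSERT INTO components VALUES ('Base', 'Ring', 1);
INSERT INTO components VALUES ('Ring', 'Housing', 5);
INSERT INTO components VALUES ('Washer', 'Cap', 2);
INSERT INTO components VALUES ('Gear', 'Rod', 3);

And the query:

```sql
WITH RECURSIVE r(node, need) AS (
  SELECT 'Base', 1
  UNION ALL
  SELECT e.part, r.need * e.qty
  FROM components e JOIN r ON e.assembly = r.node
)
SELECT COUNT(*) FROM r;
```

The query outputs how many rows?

Base: (Base, need=1).
Iteration 1: components of {Base} -> Gear = 1*2 = 2, Ring = 1*1 = 1, Washer = 1*2 = 2.
Iteration 2: components of {Gear,Ring,Washer} -> Cap = 2*2 = 4, Housing = 1*5 = 5, Rod = 2*3 = 6.
Iteration 3: no further components; recursion stops.
Total rows emitted: 7.

7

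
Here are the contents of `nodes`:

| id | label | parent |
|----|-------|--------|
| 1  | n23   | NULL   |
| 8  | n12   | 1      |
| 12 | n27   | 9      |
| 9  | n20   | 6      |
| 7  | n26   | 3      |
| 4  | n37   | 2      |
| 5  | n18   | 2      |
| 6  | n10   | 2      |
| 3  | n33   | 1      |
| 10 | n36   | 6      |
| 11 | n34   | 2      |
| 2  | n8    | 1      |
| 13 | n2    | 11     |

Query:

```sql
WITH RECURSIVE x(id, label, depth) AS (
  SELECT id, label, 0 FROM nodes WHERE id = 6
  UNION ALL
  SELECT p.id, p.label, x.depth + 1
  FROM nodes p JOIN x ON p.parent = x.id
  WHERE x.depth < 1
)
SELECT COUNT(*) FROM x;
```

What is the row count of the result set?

Base: id=6 (n10) at depth 0.
Iteration 1: rows with parent in {6} -> n20 (id 9, depth 1), n36 (id 10, depth 1).
Iteration 2: depth < 1 fails for all current rows; recursion stops.
Total rows emitted: 3.

3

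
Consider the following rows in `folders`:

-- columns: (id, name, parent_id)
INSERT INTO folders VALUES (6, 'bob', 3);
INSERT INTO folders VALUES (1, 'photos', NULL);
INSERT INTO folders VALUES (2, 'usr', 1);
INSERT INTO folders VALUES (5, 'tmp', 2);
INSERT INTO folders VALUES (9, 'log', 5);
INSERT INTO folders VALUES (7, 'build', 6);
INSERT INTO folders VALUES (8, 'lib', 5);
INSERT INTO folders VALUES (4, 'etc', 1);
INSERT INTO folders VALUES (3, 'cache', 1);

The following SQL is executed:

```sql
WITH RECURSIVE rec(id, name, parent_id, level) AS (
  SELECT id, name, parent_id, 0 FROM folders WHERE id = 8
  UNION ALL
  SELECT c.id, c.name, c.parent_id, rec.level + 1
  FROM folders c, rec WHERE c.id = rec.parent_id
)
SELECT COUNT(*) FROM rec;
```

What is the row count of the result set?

4

Base: id=8 (lib), parent_id=5, level 0.
Iteration 1: join on id=5 -> tmp (id 5, parent_id=2, level 1).
Iteration 2: join on id=2 -> usr (id 2, parent_id=1, level 2).
Iteration 3: join on id=1 -> photos (id 1, parent_id=NULL, level 3).
Iteration 4: parent_id is NULL; no match; recursion stops.
Total rows emitted: 4.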